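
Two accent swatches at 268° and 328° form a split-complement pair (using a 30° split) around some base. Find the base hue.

118°

The accents sit 30° either side of the complement, so the complement is their short-arc midpoint on the wheel.
Short-arc midpoint of 268° and 328°: 298°.
Base is 180° from the complement: 298 − 180 = 118°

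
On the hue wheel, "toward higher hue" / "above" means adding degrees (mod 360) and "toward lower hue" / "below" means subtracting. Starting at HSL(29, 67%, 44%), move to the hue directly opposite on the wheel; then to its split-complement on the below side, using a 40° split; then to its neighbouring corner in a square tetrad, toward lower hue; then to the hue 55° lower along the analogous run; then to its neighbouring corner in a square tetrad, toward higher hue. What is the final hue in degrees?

294°

29 + 180 = 209°   (complement)
209 + 140 = 349°   (split-comp 40° ↓)
349 − 90 = 259°   (square ↓)
259 − 55 = 204°   (analog 55° ↓)
204 + 90 = 294°   (square ↑)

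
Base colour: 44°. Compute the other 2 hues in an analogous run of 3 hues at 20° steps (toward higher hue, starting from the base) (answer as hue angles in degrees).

Analogous hues sit every 20° along the wheel.
44 + 20 = 64°
44 + 40 = 84°

64° and 84°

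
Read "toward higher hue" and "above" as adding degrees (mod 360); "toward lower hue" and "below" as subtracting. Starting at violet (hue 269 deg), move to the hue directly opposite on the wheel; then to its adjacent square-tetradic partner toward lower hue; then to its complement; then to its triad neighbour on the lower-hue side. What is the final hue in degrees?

269 + 180 = 449 → 449 − 360 = 89°   (complement)
89 − 90 = -1 → -1 + 360 = 359°   (square ↓)
359 + 180 = 539 → 539 − 360 = 179°   (complement)
179 − 120 = 59°   (triadic ↓)

59°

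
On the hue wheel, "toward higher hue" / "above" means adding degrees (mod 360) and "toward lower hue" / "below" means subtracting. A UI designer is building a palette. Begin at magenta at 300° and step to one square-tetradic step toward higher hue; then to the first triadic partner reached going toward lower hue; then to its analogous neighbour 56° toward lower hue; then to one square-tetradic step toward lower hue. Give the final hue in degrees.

square ↑ +90°: 300 + 90 = 390 → 390 − 360 = 30°
triadic ↓ −120°: 30 − 120 = -90 → -90 + 360 = 270°
analog 56° ↓ −56°: 270 − 56 = 214°
square ↓ −90°: 214 − 90 = 124°

124°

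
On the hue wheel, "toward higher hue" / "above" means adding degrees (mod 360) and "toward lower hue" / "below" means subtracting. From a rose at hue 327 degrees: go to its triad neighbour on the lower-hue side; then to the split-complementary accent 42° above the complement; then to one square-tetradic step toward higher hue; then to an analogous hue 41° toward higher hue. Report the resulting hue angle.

−120° (triadic ↓): 327 − 120 = 207°
+222° (split-comp 42° ↑): 207 + 222 = 429 → 429 − 360 = 69°
+90° (square ↑): 69 + 90 = 159°
+41° (analog 41° ↑): 159 + 41 = 200°

200°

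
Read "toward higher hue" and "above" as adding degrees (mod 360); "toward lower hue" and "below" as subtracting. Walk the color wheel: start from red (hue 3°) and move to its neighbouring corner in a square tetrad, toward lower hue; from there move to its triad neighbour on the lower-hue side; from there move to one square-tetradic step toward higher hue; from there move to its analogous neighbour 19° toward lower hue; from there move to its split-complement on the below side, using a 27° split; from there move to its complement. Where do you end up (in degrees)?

−90° (square ↓): 3 − 90 = -87 → -87 + 360 = 273°
−120° (triadic ↓): 273 − 120 = 153°
+90° (square ↑): 153 + 90 = 243°
−19° (analog 19° ↓): 243 − 19 = 224°
+153° (split-comp 27° ↓): 224 + 153 = 377 → 377 − 360 = 17°
+180° (complement): 17 + 180 = 197°

197°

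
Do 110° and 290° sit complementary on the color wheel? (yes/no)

Angular distance: |110 − 290| = 180 = 180°.
Complementary requires 180°.

yes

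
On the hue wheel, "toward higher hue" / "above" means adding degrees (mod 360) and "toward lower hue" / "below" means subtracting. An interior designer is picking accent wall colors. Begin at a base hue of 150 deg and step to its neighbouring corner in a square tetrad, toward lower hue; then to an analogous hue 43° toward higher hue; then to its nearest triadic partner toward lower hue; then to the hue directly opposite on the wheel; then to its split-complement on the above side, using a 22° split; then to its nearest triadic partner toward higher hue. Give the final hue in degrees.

125°

−90° (square ↓): 150 − 90 = 60°
+43° (analog 43° ↑): 60 + 43 = 103°
−120° (triadic ↓): 103 − 120 = -17 → -17 + 360 = 343°
+180° (complement): 343 + 180 = 523 → 523 − 360 = 163°
+202° (split-comp 22° ↑): 163 + 202 = 365 → 365 − 360 = 5°
+120° (triadic ↑): 5 + 120 = 125°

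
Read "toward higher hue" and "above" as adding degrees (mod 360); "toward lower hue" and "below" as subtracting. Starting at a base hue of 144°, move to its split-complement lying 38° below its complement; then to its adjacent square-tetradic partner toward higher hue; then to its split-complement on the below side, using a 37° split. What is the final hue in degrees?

159°

144 + 142 = 286°   (split-comp 38° ↓)
286 + 90 = 376 → 376 − 360 = 16°   (square ↑)
16 + 143 = 159°   (split-comp 37° ↓)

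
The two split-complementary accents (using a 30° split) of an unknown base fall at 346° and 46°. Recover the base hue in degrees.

The accents sit 30° either side of the complement, so the complement is their short-arc midpoint on the wheel.
Short-arc midpoint of 346° and 46°: 16°.
Base is 180° from the complement: 16 − 180 = -164 → -164 + 360 = 196°

196°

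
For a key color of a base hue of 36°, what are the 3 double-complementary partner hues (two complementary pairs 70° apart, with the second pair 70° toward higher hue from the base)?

A rectangular tetradic uses two complementary pairs 70° apart: offsets 0°, 70°, 180°, 250°.
36 + 70 = 106°
36 + 180 = 216°
36 + 250 = 286°

106°, 216° and 286°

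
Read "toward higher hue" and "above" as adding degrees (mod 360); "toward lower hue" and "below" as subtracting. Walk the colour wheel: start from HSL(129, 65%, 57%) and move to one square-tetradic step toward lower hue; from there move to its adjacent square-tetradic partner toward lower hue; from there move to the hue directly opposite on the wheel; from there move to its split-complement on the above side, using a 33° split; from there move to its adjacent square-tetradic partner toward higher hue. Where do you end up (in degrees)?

square ↓ −90°: 129 − 90 = 39°
square ↓ −90°: 39 − 90 = -51 → -51 + 360 = 309°
complement +180°: 309 + 180 = 489 → 489 − 360 = 129°
split-comp 33° ↑ +213°: 129 + 213 = 342°
square ↑ +90°: 342 + 90 = 432 → 432 − 360 = 72°

72°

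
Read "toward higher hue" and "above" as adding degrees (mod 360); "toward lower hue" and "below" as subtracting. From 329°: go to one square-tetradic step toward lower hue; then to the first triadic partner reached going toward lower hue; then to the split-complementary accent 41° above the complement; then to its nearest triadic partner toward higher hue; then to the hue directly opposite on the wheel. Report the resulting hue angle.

−90° (square ↓): 329 − 90 = 239°
−120° (triadic ↓): 239 − 120 = 119°
+221° (split-comp 41° ↑): 119 + 221 = 340°
+120° (triadic ↑): 340 + 120 = 460 → 460 − 360 = 100°
+180° (complement): 100 + 180 = 280°

280°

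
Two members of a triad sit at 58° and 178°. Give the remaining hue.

298°

A triad spaces three hues 120° apart.
The full set is {58°, 178°, 298°}.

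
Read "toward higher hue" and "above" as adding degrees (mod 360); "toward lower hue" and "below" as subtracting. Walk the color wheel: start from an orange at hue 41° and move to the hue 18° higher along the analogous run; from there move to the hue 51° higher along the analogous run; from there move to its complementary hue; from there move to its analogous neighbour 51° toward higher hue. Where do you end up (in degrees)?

41 + 18 = 59°   (analog 18° ↑)
59 + 51 = 110°   (analog 51° ↑)
110 + 180 = 290°   (complement)
290 + 51 = 341°   (analog 51° ↑)

341°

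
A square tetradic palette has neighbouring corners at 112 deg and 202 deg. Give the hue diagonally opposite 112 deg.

A square tetradic scheme places four hues 90° apart; opposite corners are 180° apart.
112 + 180 = 292°

292°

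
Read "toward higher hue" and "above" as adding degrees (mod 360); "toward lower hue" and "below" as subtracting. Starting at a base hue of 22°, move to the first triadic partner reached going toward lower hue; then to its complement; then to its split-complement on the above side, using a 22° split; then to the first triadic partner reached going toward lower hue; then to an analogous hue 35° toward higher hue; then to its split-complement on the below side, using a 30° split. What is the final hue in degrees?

349°

22 − 120 = -98 → -98 + 360 = 262°   (triadic ↓)
262 + 180 = 442 → 442 − 360 = 82°   (complement)
82 + 202 = 284°   (split-comp 22° ↑)
284 − 120 = 164°   (triadic ↓)
164 + 35 = 199°   (analog 35° ↑)
199 + 150 = 349°   (split-comp 30° ↓)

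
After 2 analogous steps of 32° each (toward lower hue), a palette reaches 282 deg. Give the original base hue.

346°

2 steps of 32° (toward lower hue) give a net shift of −64°.
Start = end − shift: 282 + 64 = 346°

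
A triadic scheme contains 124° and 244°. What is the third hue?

4°

A triad spaces three hues 120° apart.
The full set is {4°, 124°, 244°}.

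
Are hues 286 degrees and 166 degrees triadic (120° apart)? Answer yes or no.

Angular distance: |286 − 166| = 120 = 120°.
Triadic (120° apart) requires 120°.

yes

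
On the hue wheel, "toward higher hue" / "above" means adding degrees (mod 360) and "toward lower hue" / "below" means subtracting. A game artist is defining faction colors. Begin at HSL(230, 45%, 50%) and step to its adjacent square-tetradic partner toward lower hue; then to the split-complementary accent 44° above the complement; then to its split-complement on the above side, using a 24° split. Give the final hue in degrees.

208°

230 − 90 = 140°   (square ↓)
140 + 224 = 364 → 364 − 360 = 4°   (split-comp 44° ↑)
4 + 204 = 208°   (split-comp 24° ↑)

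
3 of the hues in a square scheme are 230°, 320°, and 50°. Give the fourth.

140°

A square tetradic scheme places four hues every 90°.
The full set through 50° is {50°, 140°, 230°, 320°}.
Given {50°, 230°, 320°}, the missing hue is 140°.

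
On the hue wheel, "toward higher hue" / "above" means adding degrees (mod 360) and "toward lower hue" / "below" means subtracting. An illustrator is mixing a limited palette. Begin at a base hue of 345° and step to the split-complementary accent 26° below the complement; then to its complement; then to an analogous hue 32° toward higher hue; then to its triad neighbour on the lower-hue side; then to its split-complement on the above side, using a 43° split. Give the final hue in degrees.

345 + 154 = 499 → 499 − 360 = 139°   (split-comp 26° ↓)
139 + 180 = 319°   (complement)
319 + 32 = 351°   (analog 32° ↑)
351 − 120 = 231°   (triadic ↓)
231 + 223 = 454 → 454 − 360 = 94°   (split-comp 43° ↑)

94°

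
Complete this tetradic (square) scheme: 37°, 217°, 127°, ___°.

A square tetradic scheme places four hues every 90°.
The full set through 37° is {37°, 127°, 217°, 307°}.
Given {37°, 127°, 217°}, the missing hue is 307°.

307°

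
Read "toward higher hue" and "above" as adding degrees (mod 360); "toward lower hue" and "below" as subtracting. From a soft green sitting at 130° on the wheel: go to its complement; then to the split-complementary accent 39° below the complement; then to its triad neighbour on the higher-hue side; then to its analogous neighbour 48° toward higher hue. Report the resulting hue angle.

+180° (complement): 130 + 180 = 310°
+141° (split-comp 39° ↓): 310 + 141 = 451 → 451 − 360 = 91°
+120° (triadic ↑): 91 + 120 = 211°
+48° (analog 48° ↑): 211 + 48 = 259°

259°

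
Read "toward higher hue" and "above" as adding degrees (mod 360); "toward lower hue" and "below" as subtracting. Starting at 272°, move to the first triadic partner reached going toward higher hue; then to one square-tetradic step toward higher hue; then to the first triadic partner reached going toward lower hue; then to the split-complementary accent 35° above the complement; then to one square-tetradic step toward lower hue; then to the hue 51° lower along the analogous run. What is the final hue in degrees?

76°

272 + 120 = 392 → 392 − 360 = 32°   (triadic ↑)
32 + 90 = 122°   (square ↑)
122 − 120 = 2°   (triadic ↓)
2 + 215 = 217°   (split-comp 35° ↑)
217 − 90 = 127°   (square ↓)
127 − 51 = 76°   (analog 51° ↓)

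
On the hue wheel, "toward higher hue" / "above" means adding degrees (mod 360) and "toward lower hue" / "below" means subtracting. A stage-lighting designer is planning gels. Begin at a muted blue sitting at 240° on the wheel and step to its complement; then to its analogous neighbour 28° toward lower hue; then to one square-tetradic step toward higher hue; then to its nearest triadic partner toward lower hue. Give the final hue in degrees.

complement +180°: 240 + 180 = 420 → 420 − 360 = 60°
analog 28° ↓ −28°: 60 − 28 = 32°
square ↑ +90°: 32 + 90 = 122°
triadic ↓ −120°: 122 − 120 = 2°

2°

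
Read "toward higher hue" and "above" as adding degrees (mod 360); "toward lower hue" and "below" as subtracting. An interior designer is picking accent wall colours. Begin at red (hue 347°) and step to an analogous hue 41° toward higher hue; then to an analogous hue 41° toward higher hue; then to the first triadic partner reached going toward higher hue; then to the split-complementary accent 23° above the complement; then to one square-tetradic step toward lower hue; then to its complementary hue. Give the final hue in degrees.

+41° (analog 41° ↑): 347 + 41 = 388 → 388 − 360 = 28°
+41° (analog 41° ↑): 28 + 41 = 69°
+120° (triadic ↑): 69 + 120 = 189°
+203° (split-comp 23° ↑): 189 + 203 = 392 → 392 − 360 = 32°
−90° (square ↓): 32 − 90 = -58 → -58 + 360 = 302°
+180° (complement): 302 + 180 = 482 → 482 − 360 = 122°

122°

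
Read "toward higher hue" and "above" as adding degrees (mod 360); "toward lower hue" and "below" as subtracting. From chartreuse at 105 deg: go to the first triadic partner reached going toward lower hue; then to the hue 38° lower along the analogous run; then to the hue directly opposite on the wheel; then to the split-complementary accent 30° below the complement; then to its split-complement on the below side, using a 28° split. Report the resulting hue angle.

69°

105 − 120 = -15 → -15 + 360 = 345°   (triadic ↓)
345 − 38 = 307°   (analog 38° ↓)
307 + 180 = 487 → 487 − 360 = 127°   (complement)
127 + 150 = 277°   (split-comp 30° ↓)
277 + 152 = 429 → 429 − 360 = 69°   (split-comp 28° ↓)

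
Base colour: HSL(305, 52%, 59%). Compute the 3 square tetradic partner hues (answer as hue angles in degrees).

A square tetradic scheme places four hues every 90°.
305 + 90 = 395 → 395 − 360 = 35°
305 + 180 = 485 → 485 − 360 = 125°
305 + 270 = 575 → 575 − 360 = 215°

35°, 125°, and 215°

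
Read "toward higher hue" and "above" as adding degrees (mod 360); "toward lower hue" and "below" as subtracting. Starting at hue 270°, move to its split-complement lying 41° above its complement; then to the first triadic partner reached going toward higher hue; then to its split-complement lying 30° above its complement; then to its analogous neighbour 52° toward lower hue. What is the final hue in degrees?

49°

split-comp 41° ↑ +221°: 270 + 221 = 491 → 491 − 360 = 131°
triadic ↑ +120°: 131 + 120 = 251°
split-comp 30° ↑ +210°: 251 + 210 = 461 → 461 − 360 = 101°
analog 52° ↓ −52°: 101 − 52 = 49°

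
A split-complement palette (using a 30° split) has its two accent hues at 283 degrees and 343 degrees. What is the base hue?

The accents sit 30° either side of the complement, so the complement is their short-arc midpoint on the wheel.
Short-arc midpoint of 283° and 343°: 313°.
Base is 180° from the complement: 313 − 180 = 133°

133°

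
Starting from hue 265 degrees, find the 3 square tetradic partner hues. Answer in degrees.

355°, 85° and 175°

A square tetradic scheme places four hues every 90°.
265 + 90 = 355°
265 + 180 = 445 → 445 − 360 = 85°
265 + 270 = 535 → 535 − 360 = 175°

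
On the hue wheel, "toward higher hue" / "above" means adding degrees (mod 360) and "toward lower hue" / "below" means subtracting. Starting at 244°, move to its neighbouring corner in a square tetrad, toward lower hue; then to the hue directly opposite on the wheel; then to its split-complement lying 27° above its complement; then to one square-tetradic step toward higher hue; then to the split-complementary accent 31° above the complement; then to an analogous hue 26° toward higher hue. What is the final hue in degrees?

148°

244 − 90 = 154°   (square ↓)
154 + 180 = 334°   (complement)
334 + 207 = 541 → 541 − 360 = 181°   (split-comp 27° ↑)
181 + 90 = 271°   (square ↑)
271 + 211 = 482 → 482 − 360 = 122°   (split-comp 31° ↑)
122 + 26 = 148°   (analog 26° ↑)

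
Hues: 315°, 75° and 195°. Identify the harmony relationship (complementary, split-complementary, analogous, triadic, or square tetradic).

Sort the hues: 75°, 195°, 315°.
Successive gaps around the wheel: 120°, 120°, 120°.
Three hues equally spaced 120° apart form a triad.

triadic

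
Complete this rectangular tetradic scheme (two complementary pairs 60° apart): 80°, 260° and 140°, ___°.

A rectangular tetradic uses two complementary pairs 60° apart: offsets 0°, 60°, 180°, 240°.
Among {80°, 140°, 260°}, 80° and 260° are a 180° pair.
The remaining hue 140° needs its own complement: 140 + 180 = 320°

320°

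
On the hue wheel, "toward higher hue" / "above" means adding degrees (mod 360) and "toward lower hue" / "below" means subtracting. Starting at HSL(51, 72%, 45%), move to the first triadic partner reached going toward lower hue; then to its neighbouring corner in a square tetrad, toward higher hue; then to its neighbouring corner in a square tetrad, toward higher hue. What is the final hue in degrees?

51 − 120 = -69 → -69 + 360 = 291°   (triadic ↓)
291 + 90 = 381 → 381 − 360 = 21°   (square ↑)
21 + 90 = 111°   (square ↑)

111°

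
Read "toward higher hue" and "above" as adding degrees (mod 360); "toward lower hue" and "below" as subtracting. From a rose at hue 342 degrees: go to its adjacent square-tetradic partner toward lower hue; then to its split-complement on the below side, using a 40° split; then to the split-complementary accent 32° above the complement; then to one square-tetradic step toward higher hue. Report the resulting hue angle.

square ↓ −90°: 342 − 90 = 252°
split-comp 40° ↓ +140°: 252 + 140 = 392 → 392 − 360 = 32°
split-comp 32° ↑ +212°: 32 + 212 = 244°
square ↑ +90°: 244 + 90 = 334°

334°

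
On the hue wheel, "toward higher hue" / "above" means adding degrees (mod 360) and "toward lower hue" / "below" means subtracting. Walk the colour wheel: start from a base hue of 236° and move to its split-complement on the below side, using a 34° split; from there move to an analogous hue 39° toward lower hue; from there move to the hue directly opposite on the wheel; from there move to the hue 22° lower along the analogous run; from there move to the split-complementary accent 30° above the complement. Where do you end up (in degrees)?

236 + 146 = 382 → 382 − 360 = 22°   (split-comp 34° ↓)
22 − 39 = -17 → -17 + 360 = 343°   (analog 39° ↓)
343 + 180 = 523 → 523 − 360 = 163°   (complement)
163 − 22 = 141°   (analog 22° ↓)
141 + 210 = 351°   (split-comp 30° ↑)

351°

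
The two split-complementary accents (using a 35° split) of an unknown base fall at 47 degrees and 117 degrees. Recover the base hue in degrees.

The accents sit 35° either side of the complement, so the complement is their short-arc midpoint on the wheel.
Short-arc midpoint of 47° and 117°: 82°.
Base is 180° from the complement: 82 − 180 = -98 → -98 + 360 = 262°

262°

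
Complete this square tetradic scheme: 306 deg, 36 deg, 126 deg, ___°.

A square tetradic scheme places four hues every 90°.
The full set through 36° is {36°, 126°, 216°, 306°}.
Given {36°, 126°, 306°}, the missing hue is 216°.

216°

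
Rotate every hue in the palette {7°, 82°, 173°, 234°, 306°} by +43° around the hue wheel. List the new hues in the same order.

50°, 125°, 216°, 277°, 349°

7 + 43 = 50°
82 + 43 = 125°
173 + 43 = 216°
234 + 43 = 277°
306 + 43 = 349°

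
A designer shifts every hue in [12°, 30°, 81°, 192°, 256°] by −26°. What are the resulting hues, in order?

12 − 26 = -14 → -14 + 360 = 346°
30 − 26 = 4°
81 − 26 = 55°
192 − 26 = 166°
256 − 26 = 230°

346°, 4°, 55°, 166°, 230°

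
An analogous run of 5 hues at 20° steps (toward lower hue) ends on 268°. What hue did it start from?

348°

4 steps of 20° (toward lower hue) give a net shift of −80°.
Start = end − shift: 268 + 80 = 348°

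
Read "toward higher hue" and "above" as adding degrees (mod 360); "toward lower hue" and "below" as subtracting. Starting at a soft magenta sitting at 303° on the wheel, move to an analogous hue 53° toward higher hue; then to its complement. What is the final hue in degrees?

+53° (analog 53° ↑): 303 + 53 = 356°
+180° (complement): 356 + 180 = 536 → 536 − 360 = 176°

176°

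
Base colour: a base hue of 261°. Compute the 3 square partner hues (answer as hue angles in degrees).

A square tetradic scheme places four hues every 90°.
261 + 90 = 351°
261 + 180 = 441 → 441 − 360 = 81°
261 + 270 = 531 → 531 − 360 = 171°

351°, 81° and 171°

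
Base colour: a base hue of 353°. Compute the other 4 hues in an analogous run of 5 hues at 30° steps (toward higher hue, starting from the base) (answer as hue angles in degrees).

23°, 53°, 83° and 113°

353 + 30 = 383 → 383 − 360 = 23°
353 + 60 = 413 → 413 − 360 = 53°
353 + 90 = 443 → 443 − 360 = 83°
353 + 120 = 473 → 473 − 360 = 113°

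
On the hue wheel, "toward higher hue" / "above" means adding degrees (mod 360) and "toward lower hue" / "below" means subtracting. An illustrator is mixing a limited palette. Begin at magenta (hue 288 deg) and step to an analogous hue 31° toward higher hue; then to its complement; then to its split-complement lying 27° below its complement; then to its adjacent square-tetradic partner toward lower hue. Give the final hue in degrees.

202°

+31° (analog 31° ↑): 288 + 31 = 319°
+180° (complement): 319 + 180 = 499 → 499 − 360 = 139°
+153° (split-comp 27° ↓): 139 + 153 = 292°
−90° (square ↓): 292 − 90 = 202°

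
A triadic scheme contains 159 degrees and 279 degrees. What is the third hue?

39°

A triad spaces three hues 120° apart.
The full set is {39°, 159°, 279°}.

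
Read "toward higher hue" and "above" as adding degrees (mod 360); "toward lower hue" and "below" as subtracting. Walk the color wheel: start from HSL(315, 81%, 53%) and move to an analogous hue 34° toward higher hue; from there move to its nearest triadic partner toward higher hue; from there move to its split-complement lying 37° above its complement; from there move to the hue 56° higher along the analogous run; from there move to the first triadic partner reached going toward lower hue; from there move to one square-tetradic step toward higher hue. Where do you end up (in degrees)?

analog 34° ↑ +34°: 315 + 34 = 349°
triadic ↑ +120°: 349 + 120 = 469 → 469 − 360 = 109°
split-comp 37° ↑ +217°: 109 + 217 = 326°
analog 56° ↑ +56°: 326 + 56 = 382 → 382 − 360 = 22°
triadic ↓ −120°: 22 − 120 = -98 → -98 + 360 = 262°
square ↑ +90°: 262 + 90 = 352°

352°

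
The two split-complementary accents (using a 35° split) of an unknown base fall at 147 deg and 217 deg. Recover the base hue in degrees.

2°

The accents sit 35° either side of the complement, so the complement is their short-arc midpoint on the wheel.
Short-arc midpoint of 147° and 217°: 182°.
Base is 180° from the complement: 182 − 180 = 2°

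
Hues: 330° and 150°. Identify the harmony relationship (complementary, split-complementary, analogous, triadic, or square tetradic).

Sort the hues: 150°, 330°.
Successive gaps around the wheel: 180°, 180°.
Two hues 180° apart are complementary.

complementary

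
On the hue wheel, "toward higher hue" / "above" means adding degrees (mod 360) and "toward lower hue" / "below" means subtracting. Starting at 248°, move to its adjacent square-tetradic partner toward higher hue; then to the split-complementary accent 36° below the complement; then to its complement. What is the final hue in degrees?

square ↑ +90°: 248 + 90 = 338°
split-comp 36° ↓ +144°: 338 + 144 = 482 → 482 − 360 = 122°
complement +180°: 122 + 180 = 302°

302°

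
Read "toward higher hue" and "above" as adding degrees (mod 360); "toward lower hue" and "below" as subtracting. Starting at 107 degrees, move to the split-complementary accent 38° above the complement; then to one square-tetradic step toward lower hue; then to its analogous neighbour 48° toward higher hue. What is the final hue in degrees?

283°

split-comp 38° ↑ +218°: 107 + 218 = 325°
square ↓ −90°: 325 − 90 = 235°
analog 48° ↑ +48°: 235 + 48 = 283°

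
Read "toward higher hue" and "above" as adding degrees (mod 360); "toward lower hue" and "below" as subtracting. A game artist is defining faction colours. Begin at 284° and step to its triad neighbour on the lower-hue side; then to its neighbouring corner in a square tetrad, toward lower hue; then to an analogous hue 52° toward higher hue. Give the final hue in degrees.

126°

−120° (triadic ↓): 284 − 120 = 164°
−90° (square ↓): 164 − 90 = 74°
+52° (analog 52° ↑): 74 + 52 = 126°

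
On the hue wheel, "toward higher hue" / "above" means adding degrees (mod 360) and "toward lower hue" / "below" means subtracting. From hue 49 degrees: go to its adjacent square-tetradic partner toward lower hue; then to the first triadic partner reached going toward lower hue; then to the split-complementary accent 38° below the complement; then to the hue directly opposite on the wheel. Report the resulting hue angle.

square ↓ −90°: 49 − 90 = -41 → -41 + 360 = 319°
triadic ↓ −120°: 319 − 120 = 199°
split-comp 38° ↓ +142°: 199 + 142 = 341°
complement +180°: 341 + 180 = 521 → 521 − 360 = 161°

161°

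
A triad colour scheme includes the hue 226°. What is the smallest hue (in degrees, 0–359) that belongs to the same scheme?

A triad places three hues 120° apart.
The full set through 226° is {106°, 226°, 346°}.

106°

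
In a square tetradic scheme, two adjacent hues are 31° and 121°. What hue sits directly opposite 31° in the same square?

211°

A square tetradic scheme places four hues 90° apart; opposite corners are 180° apart.
31 + 180 = 211°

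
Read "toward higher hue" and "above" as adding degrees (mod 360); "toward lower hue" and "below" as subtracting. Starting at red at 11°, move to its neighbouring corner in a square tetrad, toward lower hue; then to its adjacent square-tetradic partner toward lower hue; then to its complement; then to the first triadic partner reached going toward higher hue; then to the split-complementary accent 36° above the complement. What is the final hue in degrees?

347°

square ↓ −90°: 11 − 90 = -79 → -79 + 360 = 281°
square ↓ −90°: 281 − 90 = 191°
complement +180°: 191 + 180 = 371 → 371 − 360 = 11°
triadic ↑ +120°: 11 + 120 = 131°
split-comp 36° ↑ +216°: 131 + 216 = 347°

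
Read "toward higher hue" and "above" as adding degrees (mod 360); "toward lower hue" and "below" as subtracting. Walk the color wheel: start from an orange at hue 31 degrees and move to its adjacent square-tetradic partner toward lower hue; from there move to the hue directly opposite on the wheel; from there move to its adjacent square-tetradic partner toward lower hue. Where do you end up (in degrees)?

31°

−90° (square ↓): 31 − 90 = -59 → -59 + 360 = 301°
+180° (complement): 301 + 180 = 481 → 481 − 360 = 121°
−90° (square ↓): 121 − 90 = 31°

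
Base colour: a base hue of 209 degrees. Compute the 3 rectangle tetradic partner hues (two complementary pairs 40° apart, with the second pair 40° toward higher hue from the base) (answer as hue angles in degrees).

249°, 29°, and 69°

A rectangular tetradic uses two complementary pairs 40° apart: offsets 0°, 40°, 180°, 220°.
209 + 40 = 249°
209 + 180 = 389 → 389 − 360 = 29°
209 + 220 = 429 → 429 − 360 = 69°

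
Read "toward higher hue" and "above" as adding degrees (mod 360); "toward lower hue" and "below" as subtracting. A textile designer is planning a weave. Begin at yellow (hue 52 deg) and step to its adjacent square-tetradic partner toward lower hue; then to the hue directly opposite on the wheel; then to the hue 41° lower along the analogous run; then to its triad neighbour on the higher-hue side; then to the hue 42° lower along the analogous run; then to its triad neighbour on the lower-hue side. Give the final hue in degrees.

59°

52 − 90 = -38 → -38 + 360 = 322°   (square ↓)
322 + 180 = 502 → 502 − 360 = 142°   (complement)
142 − 41 = 101°   (analog 41° ↓)
101 + 120 = 221°   (triadic ↑)
221 − 42 = 179°   (analog 42° ↓)
179 − 120 = 59°   (triadic ↓)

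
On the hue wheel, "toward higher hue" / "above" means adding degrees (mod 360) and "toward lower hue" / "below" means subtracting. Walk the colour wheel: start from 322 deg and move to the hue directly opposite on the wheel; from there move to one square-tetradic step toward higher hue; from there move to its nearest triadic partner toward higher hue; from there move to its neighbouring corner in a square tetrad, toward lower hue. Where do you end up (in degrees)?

+180° (complement): 322 + 180 = 502 → 502 − 360 = 142°
+90° (square ↑): 142 + 90 = 232°
+120° (triadic ↑): 232 + 120 = 352°
−90° (square ↓): 352 − 90 = 262°

262°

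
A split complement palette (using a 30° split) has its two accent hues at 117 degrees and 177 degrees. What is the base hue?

327°

The accents sit 30° either side of the complement, so the complement is their short-arc midpoint on the wheel.
Short-arc midpoint of 117° and 177°: 147°.
Base is 180° from the complement: 147 − 180 = -33 → -33 + 360 = 327°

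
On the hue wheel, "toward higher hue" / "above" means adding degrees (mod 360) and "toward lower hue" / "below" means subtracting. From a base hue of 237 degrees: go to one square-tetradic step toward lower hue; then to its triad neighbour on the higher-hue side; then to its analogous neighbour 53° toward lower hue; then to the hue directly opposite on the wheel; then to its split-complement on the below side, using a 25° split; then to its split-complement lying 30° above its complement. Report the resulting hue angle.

−90° (square ↓): 237 − 90 = 147°
+120° (triadic ↑): 147 + 120 = 267°
−53° (analog 53° ↓): 267 − 53 = 214°
+180° (complement): 214 + 180 = 394 → 394 − 360 = 34°
+155° (split-comp 25° ↓): 34 + 155 = 189°
+210° (split-comp 30° ↑): 189 + 210 = 399 → 399 − 360 = 39°

39°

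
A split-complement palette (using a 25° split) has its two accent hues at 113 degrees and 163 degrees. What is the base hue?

318°

The accents sit 25° either side of the complement, so the complement is their short-arc midpoint on the wheel.
Short-arc midpoint of 113° and 163°: 138°.
Base is 180° from the complement: 138 − 180 = -42 → -42 + 360 = 318°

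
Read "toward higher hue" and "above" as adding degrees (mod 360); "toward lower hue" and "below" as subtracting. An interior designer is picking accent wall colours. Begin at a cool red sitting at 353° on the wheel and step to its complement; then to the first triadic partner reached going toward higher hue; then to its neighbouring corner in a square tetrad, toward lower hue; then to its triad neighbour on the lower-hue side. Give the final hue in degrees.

83°

+180° (complement): 353 + 180 = 533 → 533 − 360 = 173°
+120° (triadic ↑): 173 + 120 = 293°
−90° (square ↓): 293 − 90 = 203°
−120° (triadic ↓): 203 − 120 = 83°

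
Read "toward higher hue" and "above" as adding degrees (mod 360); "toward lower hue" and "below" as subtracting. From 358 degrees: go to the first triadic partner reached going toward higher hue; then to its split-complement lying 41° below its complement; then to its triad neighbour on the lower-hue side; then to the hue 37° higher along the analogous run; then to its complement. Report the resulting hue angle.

354°

358 + 120 = 478 → 478 − 360 = 118°   (triadic ↑)
118 + 139 = 257°   (split-comp 41° ↓)
257 − 120 = 137°   (triadic ↓)
137 + 37 = 174°   (analog 37° ↑)
174 + 180 = 354°   (complement)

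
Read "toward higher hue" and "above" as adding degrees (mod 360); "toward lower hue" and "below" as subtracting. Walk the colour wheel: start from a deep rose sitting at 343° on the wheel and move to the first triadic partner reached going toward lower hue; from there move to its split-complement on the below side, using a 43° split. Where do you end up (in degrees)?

0°

343 − 120 = 223°   (triadic ↓)
223 + 137 = 360 → 360 − 360 = 0°   (split-comp 43° ↓)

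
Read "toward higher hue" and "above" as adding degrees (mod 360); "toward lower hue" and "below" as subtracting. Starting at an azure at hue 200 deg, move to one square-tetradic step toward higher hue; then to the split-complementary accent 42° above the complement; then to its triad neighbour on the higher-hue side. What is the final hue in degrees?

+90° (square ↑): 200 + 90 = 290°
+222° (split-comp 42° ↑): 290 + 222 = 512 → 512 − 360 = 152°
+120° (triadic ↑): 152 + 120 = 272°

272°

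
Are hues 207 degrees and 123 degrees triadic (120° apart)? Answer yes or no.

no

Angular distance: |207 − 123| = 84 = 84°.
Triadic (120° apart) requires 120°.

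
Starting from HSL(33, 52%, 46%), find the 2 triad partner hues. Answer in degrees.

153° and 273°

A triad places three hues 120° apart.
33 + 120 = 153°
33 + 240 = 273°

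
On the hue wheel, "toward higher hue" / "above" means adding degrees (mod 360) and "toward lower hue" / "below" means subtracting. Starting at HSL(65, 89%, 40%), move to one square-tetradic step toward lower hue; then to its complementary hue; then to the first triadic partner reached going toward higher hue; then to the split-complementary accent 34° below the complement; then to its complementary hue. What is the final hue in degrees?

−90° (square ↓): 65 − 90 = -25 → -25 + 360 = 335°
+180° (complement): 335 + 180 = 515 → 515 − 360 = 155°
+120° (triadic ↑): 155 + 120 = 275°
+146° (split-comp 34° ↓): 275 + 146 = 421 → 421 − 360 = 61°
+180° (complement): 61 + 180 = 241°

241°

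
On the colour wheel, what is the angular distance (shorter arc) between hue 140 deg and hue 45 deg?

|140 − 45| = 95.
95 ≤ 180, so the shorter arc is 95°.

95°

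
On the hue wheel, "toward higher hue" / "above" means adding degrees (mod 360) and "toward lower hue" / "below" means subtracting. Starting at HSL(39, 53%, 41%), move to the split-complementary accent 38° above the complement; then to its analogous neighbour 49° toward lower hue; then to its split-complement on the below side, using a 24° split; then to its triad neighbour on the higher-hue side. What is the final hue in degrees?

124°

split-comp 38° ↑ +218°: 39 + 218 = 257°
analog 49° ↓ −49°: 257 − 49 = 208°
split-comp 24° ↓ +156°: 208 + 156 = 364 → 364 − 360 = 4°
triadic ↑ +120°: 4 + 120 = 124°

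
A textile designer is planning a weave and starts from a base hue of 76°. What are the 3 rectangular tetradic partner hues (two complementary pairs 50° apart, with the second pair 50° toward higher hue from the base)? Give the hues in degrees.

126°, 256° and 306°

A rectangular tetradic uses two complementary pairs 50° apart: offsets 0°, 50°, 180°, 230°.
76 + 50 = 126°
76 + 180 = 256°
76 + 230 = 306°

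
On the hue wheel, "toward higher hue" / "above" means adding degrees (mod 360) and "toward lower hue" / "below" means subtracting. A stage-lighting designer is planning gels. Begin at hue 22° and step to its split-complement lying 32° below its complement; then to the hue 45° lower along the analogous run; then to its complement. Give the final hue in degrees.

+148° (split-comp 32° ↓): 22 + 148 = 170°
−45° (analog 45° ↓): 170 − 45 = 125°
+180° (complement): 125 + 180 = 305°

305°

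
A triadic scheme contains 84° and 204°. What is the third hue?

A triad spaces three hues 120° apart.
The full set is {84°, 204°, 324°}.

324°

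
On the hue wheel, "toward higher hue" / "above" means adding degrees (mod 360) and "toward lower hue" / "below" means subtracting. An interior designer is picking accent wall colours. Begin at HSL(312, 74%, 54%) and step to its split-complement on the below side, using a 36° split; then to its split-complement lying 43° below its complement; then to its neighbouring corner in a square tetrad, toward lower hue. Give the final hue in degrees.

143°

split-comp 36° ↓ +144°: 312 + 144 = 456 → 456 − 360 = 96°
split-comp 43° ↓ +137°: 96 + 137 = 233°
square ↓ −90°: 233 − 90 = 143°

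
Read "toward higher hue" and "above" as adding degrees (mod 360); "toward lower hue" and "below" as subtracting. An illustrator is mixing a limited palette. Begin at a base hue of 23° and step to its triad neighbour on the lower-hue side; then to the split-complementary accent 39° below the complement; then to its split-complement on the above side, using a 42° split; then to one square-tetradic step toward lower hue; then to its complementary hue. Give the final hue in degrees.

triadic ↓ −120°: 23 − 120 = -97 → -97 + 360 = 263°
split-comp 39° ↓ +141°: 263 + 141 = 404 → 404 − 360 = 44°
split-comp 42° ↑ +222°: 44 + 222 = 266°
square ↓ −90°: 266 − 90 = 176°
complement +180°: 176 + 180 = 356°

356°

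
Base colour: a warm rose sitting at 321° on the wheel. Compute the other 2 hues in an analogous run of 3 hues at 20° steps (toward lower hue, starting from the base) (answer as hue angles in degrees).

Analogous hues sit every 20° along the wheel.
321 − 20 = 301°
321 − 40 = 281°

301° and 281°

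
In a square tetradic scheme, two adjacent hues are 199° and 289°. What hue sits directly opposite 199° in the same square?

A square tetradic scheme places four hues 90° apart; opposite corners are 180° apart.
199 + 180 = 379 → 379 − 360 = 19°

19°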